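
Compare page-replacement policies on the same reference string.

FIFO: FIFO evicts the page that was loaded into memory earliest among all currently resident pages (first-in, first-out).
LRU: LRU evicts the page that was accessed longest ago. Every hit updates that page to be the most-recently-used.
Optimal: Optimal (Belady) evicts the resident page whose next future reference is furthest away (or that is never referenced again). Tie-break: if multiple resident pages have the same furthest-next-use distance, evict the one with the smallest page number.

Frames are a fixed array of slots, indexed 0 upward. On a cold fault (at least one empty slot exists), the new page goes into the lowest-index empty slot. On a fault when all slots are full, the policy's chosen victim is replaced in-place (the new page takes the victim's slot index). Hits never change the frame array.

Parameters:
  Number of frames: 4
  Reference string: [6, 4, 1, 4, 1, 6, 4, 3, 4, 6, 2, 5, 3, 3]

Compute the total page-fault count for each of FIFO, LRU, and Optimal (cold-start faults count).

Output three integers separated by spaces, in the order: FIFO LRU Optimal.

--- FIFO ---
  step 0: ref 6 -> FAULT, frames=[6,-,-,-] (faults so far: 1)
  step 1: ref 4 -> FAULT, frames=[6,4,-,-] (faults so far: 2)
  step 2: ref 1 -> FAULT, frames=[6,4,1,-] (faults so far: 3)
  step 3: ref 4 -> HIT, frames=[6,4,1,-] (faults so far: 3)
  step 4: ref 1 -> HIT, frames=[6,4,1,-] (faults so far: 3)
  step 5: ref 6 -> HIT, frames=[6,4,1,-] (faults so far: 3)
  step 6: ref 4 -> HIT, frames=[6,4,1,-] (faults so far: 3)
  step 7: ref 3 -> FAULT, frames=[6,4,1,3] (faults so far: 4)
  step 8: ref 4 -> HIT, frames=[6,4,1,3] (faults so far: 4)
  step 9: ref 6 -> HIT, frames=[6,4,1,3] (faults so far: 4)
  step 10: ref 2 -> FAULT, evict 6, frames=[2,4,1,3] (faults so far: 5)
  step 11: ref 5 -> FAULT, evict 4, frames=[2,5,1,3] (faults so far: 6)
  step 12: ref 3 -> HIT, frames=[2,5,1,3] (faults so far: 6)
  step 13: ref 3 -> HIT, frames=[2,5,1,3] (faults so far: 6)
  FIFO total faults: 6
--- LRU ---
  step 0: ref 6 -> FAULT, frames=[6,-,-,-] (faults so far: 1)
  step 1: ref 4 -> FAULT, frames=[6,4,-,-] (faults so far: 2)
  step 2: ref 1 -> FAULT, frames=[6,4,1,-] (faults so far: 3)
  step 3: ref 4 -> HIT, frames=[6,4,1,-] (faults so far: 3)
  step 4: ref 1 -> HIT, frames=[6,4,1,-] (faults so far: 3)
  step 5: ref 6 -> HIT, frames=[6,4,1,-] (faults so far: 3)
  step 6: ref 4 -> HIT, frames=[6,4,1,-] (faults so far: 3)
  step 7: ref 3 -> FAULT, frames=[6,4,1,3] (faults so far: 4)
  step 8: ref 4 -> HIT, frames=[6,4,1,3] (faults so far: 4)
  step 9: ref 6 -> HIT, frames=[6,4,1,3] (faults so far: 4)
  step 10: ref 2 -> FAULT, evict 1, frames=[6,4,2,3] (faults so far: 5)
  step 11: ref 5 -> FAULT, evict 3, frames=[6,4,2,5] (faults so far: 6)
  step 12: ref 3 -> FAULT, evict 4, frames=[6,3,2,5] (faults so far: 7)
  step 13: ref 3 -> HIT, frames=[6,3,2,5] (faults so far: 7)
  LRU total faults: 7
--- Optimal ---
  step 0: ref 6 -> FAULT, frames=[6,-,-,-] (faults so far: 1)
  step 1: ref 4 -> FAULT, frames=[6,4,-,-] (faults so far: 2)
  step 2: ref 1 -> FAULT, frames=[6,4,1,-] (faults so far: 3)
  step 3: ref 4 -> HIT, frames=[6,4,1,-] (faults so far: 3)
  step 4: ref 1 -> HIT, frames=[6,4,1,-] (faults so far: 3)
  step 5: ref 6 -> HIT, frames=[6,4,1,-] (faults so far: 3)
  step 6: ref 4 -> HIT, frames=[6,4,1,-] (faults so far: 3)
  step 7: ref 3 -> FAULT, frames=[6,4,1,3] (faults so far: 4)
  step 8: ref 4 -> HIT, frames=[6,4,1,3] (faults so far: 4)
  step 9: ref 6 -> HIT, frames=[6,4,1,3] (faults so far: 4)
  step 10: ref 2 -> FAULT, evict 1, frames=[6,4,2,3] (faults so far: 5)
  step 11: ref 5 -> FAULT, evict 2, frames=[6,4,5,3] (faults so far: 6)
  step 12: ref 3 -> HIT, frames=[6,4,5,3] (faults so far: 6)
  step 13: ref 3 -> HIT, frames=[6,4,5,3] (faults so far: 6)
  Optimal total faults: 6

Answer: 6 7 6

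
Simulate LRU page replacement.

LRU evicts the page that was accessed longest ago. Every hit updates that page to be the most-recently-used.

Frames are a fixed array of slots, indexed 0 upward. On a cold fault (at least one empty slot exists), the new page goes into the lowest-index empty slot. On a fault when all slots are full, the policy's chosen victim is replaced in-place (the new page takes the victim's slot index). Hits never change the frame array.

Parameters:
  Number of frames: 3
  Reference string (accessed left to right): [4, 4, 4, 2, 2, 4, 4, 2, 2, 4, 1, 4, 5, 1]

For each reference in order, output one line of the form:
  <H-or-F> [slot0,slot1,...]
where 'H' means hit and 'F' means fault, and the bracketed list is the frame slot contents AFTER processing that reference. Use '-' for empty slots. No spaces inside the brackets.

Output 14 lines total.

F [4,-,-]
H [4,-,-]
H [4,-,-]
F [4,2,-]
H [4,2,-]
H [4,2,-]
H [4,2,-]
H [4,2,-]
H [4,2,-]
H [4,2,-]
F [4,2,1]
H [4,2,1]
F [4,5,1]
H [4,5,1]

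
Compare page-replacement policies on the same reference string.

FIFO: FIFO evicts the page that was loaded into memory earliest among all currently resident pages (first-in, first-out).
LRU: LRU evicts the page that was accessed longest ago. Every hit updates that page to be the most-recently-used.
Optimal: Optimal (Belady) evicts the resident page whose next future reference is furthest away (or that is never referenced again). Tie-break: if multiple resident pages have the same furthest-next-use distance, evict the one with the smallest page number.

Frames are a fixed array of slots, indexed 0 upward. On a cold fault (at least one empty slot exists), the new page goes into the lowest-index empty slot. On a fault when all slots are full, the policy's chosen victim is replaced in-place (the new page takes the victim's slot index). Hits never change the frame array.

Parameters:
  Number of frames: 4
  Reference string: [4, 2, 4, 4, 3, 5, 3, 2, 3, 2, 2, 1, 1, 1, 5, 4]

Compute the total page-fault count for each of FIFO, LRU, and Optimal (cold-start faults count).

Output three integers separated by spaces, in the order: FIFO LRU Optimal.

Answer: 6 6 5

Derivation:
--- FIFO ---
  step 0: ref 4 -> FAULT, frames=[4,-,-,-] (faults so far: 1)
  step 1: ref 2 -> FAULT, frames=[4,2,-,-] (faults so far: 2)
  step 2: ref 4 -> HIT, frames=[4,2,-,-] (faults so far: 2)
  step 3: ref 4 -> HIT, frames=[4,2,-,-] (faults so far: 2)
  step 4: ref 3 -> FAULT, frames=[4,2,3,-] (faults so far: 3)
  step 5: ref 5 -> FAULT, frames=[4,2,3,5] (faults so far: 4)
  step 6: ref 3 -> HIT, frames=[4,2,3,5] (faults so far: 4)
  step 7: ref 2 -> HIT, frames=[4,2,3,5] (faults so far: 4)
  step 8: ref 3 -> HIT, frames=[4,2,3,5] (faults so far: 4)
  step 9: ref 2 -> HIT, frames=[4,2,3,5] (faults so far: 4)
  step 10: ref 2 -> HIT, frames=[4,2,3,5] (faults so far: 4)
  step 11: ref 1 -> FAULT, evict 4, frames=[1,2,3,5] (faults so far: 5)
  step 12: ref 1 -> HIT, frames=[1,2,3,5] (faults so far: 5)
  step 13: ref 1 -> HIT, frames=[1,2,3,5] (faults so far: 5)
  step 14: ref 5 -> HIT, frames=[1,2,3,5] (faults so far: 5)
  step 15: ref 4 -> FAULT, evict 2, frames=[1,4,3,5] (faults so far: 6)
  FIFO total faults: 6
--- LRU ---
  step 0: ref 4 -> FAULT, frames=[4,-,-,-] (faults so far: 1)
  step 1: ref 2 -> FAULT, frames=[4,2,-,-] (faults so far: 2)
  step 2: ref 4 -> HIT, frames=[4,2,-,-] (faults so far: 2)
  step 3: ref 4 -> HIT, frames=[4,2,-,-] (faults so far: 2)
  step 4: ref 3 -> FAULT, frames=[4,2,3,-] (faults so far: 3)
  step 5: ref 5 -> FAULT, frames=[4,2,3,5] (faults so far: 4)
  step 6: ref 3 -> HIT, frames=[4,2,3,5] (faults so far: 4)
  step 7: ref 2 -> HIT, frames=[4,2,3,5] (faults so far: 4)
  step 8: ref 3 -> HIT, frames=[4,2,3,5] (faults so far: 4)
  step 9: ref 2 -> HIT, frames=[4,2,3,5] (faults so far: 4)
  step 10: ref 2 -> HIT, frames=[4,2,3,5] (faults so far: 4)
  step 11: ref 1 -> FAULT, evict 4, frames=[1,2,3,5] (faults so far: 5)
  step 12: ref 1 -> HIT, frames=[1,2,3,5] (faults so far: 5)
  step 13: ref 1 -> HIT, frames=[1,2,3,5] (faults so far: 5)
  step 14: ref 5 -> HIT, frames=[1,2,3,5] (faults so far: 5)
  step 15: ref 4 -> FAULT, evict 3, frames=[1,2,4,5] (faults so far: 6)
  LRU total faults: 6
--- Optimal ---
  step 0: ref 4 -> FAULT, frames=[4,-,-,-] (faults so far: 1)
  step 1: ref 2 -> FAULT, frames=[4,2,-,-] (faults so far: 2)
  step 2: ref 4 -> HIT, frames=[4,2,-,-] (faults so far: 2)
  step 3: ref 4 -> HIT, frames=[4,2,-,-] (faults so far: 2)
  step 4: ref 3 -> FAULT, frames=[4,2,3,-] (faults so far: 3)
  step 5: ref 5 -> FAULT, frames=[4,2,3,5] (faults so far: 4)
  step 6: ref 3 -> HIT, frames=[4,2,3,5] (faults so far: 4)
  step 7: ref 2 -> HIT, frames=[4,2,3,5] (faults so far: 4)
  step 8: ref 3 -> HIT, frames=[4,2,3,5] (faults so far: 4)
  step 9: ref 2 -> HIT, frames=[4,2,3,5] (faults so far: 4)
  step 10: ref 2 -> HIT, frames=[4,2,3,5] (faults so far: 4)
  step 11: ref 1 -> FAULT, evict 2, frames=[4,1,3,5] (faults so far: 5)
  step 12: ref 1 -> HIT, frames=[4,1,3,5] (faults so far: 5)
  step 13: ref 1 -> HIT, frames=[4,1,3,5] (faults so far: 5)
  step 14: ref 5 -> HIT, frames=[4,1,3,5] (faults so far: 5)
  step 15: ref 4 -> HIT, frames=[4,1,3,5] (faults so far: 5)
  Optimal total faults: 5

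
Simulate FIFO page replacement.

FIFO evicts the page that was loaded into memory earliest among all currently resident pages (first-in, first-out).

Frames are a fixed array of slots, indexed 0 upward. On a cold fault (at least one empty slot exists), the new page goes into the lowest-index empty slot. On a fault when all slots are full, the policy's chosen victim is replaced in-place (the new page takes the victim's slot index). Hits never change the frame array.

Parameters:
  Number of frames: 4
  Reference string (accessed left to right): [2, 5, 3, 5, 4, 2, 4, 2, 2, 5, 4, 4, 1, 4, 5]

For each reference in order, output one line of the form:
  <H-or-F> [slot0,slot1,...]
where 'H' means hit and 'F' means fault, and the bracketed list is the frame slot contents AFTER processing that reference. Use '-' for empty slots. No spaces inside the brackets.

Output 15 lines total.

F [2,-,-,-]
F [2,5,-,-]
F [2,5,3,-]
H [2,5,3,-]
F [2,5,3,4]
H [2,5,3,4]
H [2,5,3,4]
H [2,5,3,4]
H [2,5,3,4]
H [2,5,3,4]
H [2,5,3,4]
H [2,5,3,4]
F [1,5,3,4]
H [1,5,3,4]
H [1,5,3,4]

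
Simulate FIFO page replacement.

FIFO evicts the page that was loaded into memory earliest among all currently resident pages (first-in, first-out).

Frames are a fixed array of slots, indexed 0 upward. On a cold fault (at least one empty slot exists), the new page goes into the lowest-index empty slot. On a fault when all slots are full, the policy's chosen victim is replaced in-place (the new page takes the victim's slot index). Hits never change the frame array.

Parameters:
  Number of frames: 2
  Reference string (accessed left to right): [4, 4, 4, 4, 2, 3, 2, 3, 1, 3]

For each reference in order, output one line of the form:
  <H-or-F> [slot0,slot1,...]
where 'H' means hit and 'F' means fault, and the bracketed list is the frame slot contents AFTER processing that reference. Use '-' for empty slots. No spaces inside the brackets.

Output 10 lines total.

F [4,-]
H [4,-]
H [4,-]
H [4,-]
F [4,2]
F [3,2]
H [3,2]
H [3,2]
F [3,1]
H [3,1]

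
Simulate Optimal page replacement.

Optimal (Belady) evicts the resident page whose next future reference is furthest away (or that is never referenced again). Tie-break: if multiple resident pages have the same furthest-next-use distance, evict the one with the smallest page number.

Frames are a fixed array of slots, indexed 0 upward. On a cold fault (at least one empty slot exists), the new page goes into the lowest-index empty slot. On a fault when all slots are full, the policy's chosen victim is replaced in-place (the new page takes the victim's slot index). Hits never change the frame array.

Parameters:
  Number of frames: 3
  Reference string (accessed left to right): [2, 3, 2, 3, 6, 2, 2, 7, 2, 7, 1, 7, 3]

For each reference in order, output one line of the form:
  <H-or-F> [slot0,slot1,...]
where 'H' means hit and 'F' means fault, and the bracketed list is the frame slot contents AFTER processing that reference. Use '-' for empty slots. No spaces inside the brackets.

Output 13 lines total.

F [2,-,-]
F [2,3,-]
H [2,3,-]
H [2,3,-]
F [2,3,6]
H [2,3,6]
H [2,3,6]
F [2,3,7]
H [2,3,7]
H [2,3,7]
F [1,3,7]
H [1,3,7]
H [1,3,7]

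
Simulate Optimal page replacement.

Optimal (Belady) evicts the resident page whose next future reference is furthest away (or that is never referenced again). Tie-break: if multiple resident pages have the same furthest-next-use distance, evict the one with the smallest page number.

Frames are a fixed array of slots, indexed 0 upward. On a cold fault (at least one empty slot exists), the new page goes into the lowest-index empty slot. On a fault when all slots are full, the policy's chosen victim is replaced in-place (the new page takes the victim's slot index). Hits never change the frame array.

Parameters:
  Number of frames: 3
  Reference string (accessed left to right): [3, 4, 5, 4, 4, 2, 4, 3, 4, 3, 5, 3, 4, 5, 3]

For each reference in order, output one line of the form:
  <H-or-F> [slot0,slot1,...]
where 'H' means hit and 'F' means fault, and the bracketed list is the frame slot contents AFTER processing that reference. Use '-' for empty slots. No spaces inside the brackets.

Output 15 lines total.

F [3,-,-]
F [3,4,-]
F [3,4,5]
H [3,4,5]
H [3,4,5]
F [3,4,2]
H [3,4,2]
H [3,4,2]
H [3,4,2]
H [3,4,2]
F [3,4,5]
H [3,4,5]
H [3,4,5]
H [3,4,5]
H [3,4,5]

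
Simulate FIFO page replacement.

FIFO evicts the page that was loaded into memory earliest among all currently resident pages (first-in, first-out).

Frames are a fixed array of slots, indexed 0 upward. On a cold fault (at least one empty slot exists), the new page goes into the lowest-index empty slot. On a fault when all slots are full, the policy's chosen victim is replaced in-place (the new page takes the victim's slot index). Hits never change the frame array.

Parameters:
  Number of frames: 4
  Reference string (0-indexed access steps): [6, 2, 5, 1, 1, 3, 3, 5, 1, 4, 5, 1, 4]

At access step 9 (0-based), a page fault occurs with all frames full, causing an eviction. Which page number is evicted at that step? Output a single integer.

Step 0: ref 6 -> FAULT, frames=[6,-,-,-]
Step 1: ref 2 -> FAULT, frames=[6,2,-,-]
Step 2: ref 5 -> FAULT, frames=[6,2,5,-]
Step 3: ref 1 -> FAULT, frames=[6,2,5,1]
Step 4: ref 1 -> HIT, frames=[6,2,5,1]
Step 5: ref 3 -> FAULT, evict 6, frames=[3,2,5,1]
Step 6: ref 3 -> HIT, frames=[3,2,5,1]
Step 7: ref 5 -> HIT, frames=[3,2,5,1]
Step 8: ref 1 -> HIT, frames=[3,2,5,1]
Step 9: ref 4 -> FAULT, evict 2, frames=[3,4,5,1]
At step 9: evicted page 2

Answer: 2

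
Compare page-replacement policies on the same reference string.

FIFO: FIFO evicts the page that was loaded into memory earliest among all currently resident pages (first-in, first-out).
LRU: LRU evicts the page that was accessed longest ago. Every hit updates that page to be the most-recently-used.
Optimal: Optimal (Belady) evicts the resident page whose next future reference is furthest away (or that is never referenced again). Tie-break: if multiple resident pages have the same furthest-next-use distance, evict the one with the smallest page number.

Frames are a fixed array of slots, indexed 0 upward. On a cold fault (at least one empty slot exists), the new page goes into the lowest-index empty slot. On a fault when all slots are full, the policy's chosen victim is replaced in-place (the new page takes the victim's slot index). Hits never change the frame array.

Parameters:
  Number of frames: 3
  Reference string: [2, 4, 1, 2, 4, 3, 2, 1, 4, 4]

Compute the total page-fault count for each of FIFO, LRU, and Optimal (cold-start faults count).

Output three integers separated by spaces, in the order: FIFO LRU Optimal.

--- FIFO ---
  step 0: ref 2 -> FAULT, frames=[2,-,-] (faults so far: 1)
  step 1: ref 4 -> FAULT, frames=[2,4,-] (faults so far: 2)
  step 2: ref 1 -> FAULT, frames=[2,4,1] (faults so far: 3)
  step 3: ref 2 -> HIT, frames=[2,4,1] (faults so far: 3)
  step 4: ref 4 -> HIT, frames=[2,4,1] (faults so far: 3)
  step 5: ref 3 -> FAULT, evict 2, frames=[3,4,1] (faults so far: 4)
  step 6: ref 2 -> FAULT, evict 4, frames=[3,2,1] (faults so far: 5)
  step 7: ref 1 -> HIT, frames=[3,2,1] (faults so far: 5)
  step 8: ref 4 -> FAULT, evict 1, frames=[3,2,4] (faults so far: 6)
  step 9: ref 4 -> HIT, frames=[3,2,4] (faults so far: 6)
  FIFO total faults: 6
--- LRU ---
  step 0: ref 2 -> FAULT, frames=[2,-,-] (faults so far: 1)
  step 1: ref 4 -> FAULT, frames=[2,4,-] (faults so far: 2)
  step 2: ref 1 -> FAULT, frames=[2,4,1] (faults so far: 3)
  step 3: ref 2 -> HIT, frames=[2,4,1] (faults so far: 3)
  step 4: ref 4 -> HIT, frames=[2,4,1] (faults so far: 3)
  step 5: ref 3 -> FAULT, evict 1, frames=[2,4,3] (faults so far: 4)
  step 6: ref 2 -> HIT, frames=[2,4,3] (faults so far: 4)
  step 7: ref 1 -> FAULT, evict 4, frames=[2,1,3] (faults so far: 5)
  step 8: ref 4 -> FAULT, evict 3, frames=[2,1,4] (faults so far: 6)
  step 9: ref 4 -> HIT, frames=[2,1,4] (faults so far: 6)
  LRU total faults: 6
--- Optimal ---
  step 0: ref 2 -> FAULT, frames=[2,-,-] (faults so far: 1)
  step 1: ref 4 -> FAULT, frames=[2,4,-] (faults so far: 2)
  step 2: ref 1 -> FAULT, frames=[2,4,1] (faults so far: 3)
  step 3: ref 2 -> HIT, frames=[2,4,1] (faults so far: 3)
  step 4: ref 4 -> HIT, frames=[2,4,1] (faults so far: 3)
  step 5: ref 3 -> FAULT, evict 4, frames=[2,3,1] (faults so far: 4)
  step 6: ref 2 -> HIT, frames=[2,3,1] (faults so far: 4)
  step 7: ref 1 -> HIT, frames=[2,3,1] (faults so far: 4)
  step 8: ref 4 -> FAULT, evict 1, frames=[2,3,4] (faults so far: 5)
  step 9: ref 4 -> HIT, frames=[2,3,4] (faults so far: 5)
  Optimal total faults: 5

Answer: 6 6 5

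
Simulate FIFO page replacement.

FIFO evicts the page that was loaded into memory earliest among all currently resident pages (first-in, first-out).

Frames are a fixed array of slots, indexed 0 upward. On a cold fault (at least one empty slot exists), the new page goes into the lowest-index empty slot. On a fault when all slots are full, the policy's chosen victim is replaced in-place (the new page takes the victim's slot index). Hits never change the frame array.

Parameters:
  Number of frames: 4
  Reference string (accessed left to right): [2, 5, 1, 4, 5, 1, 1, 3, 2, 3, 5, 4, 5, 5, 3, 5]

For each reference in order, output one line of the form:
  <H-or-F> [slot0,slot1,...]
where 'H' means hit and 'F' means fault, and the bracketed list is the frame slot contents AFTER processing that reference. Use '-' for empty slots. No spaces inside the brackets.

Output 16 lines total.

F [2,-,-,-]
F [2,5,-,-]
F [2,5,1,-]
F [2,5,1,4]
H [2,5,1,4]
H [2,5,1,4]
H [2,5,1,4]
F [3,5,1,4]
F [3,2,1,4]
H [3,2,1,4]
F [3,2,5,4]
H [3,2,5,4]
H [3,2,5,4]
H [3,2,5,4]
H [3,2,5,4]
H [3,2,5,4]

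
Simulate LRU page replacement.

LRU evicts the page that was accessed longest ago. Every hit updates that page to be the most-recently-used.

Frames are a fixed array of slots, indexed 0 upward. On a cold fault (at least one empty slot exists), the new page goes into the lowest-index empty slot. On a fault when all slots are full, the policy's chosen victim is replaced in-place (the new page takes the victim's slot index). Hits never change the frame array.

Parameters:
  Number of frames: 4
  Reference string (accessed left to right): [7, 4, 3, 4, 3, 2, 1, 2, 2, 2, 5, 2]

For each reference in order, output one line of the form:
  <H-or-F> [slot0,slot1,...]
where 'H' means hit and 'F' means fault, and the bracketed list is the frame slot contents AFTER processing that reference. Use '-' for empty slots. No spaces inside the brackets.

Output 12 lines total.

F [7,-,-,-]
F [7,4,-,-]
F [7,4,3,-]
H [7,4,3,-]
H [7,4,3,-]
F [7,4,3,2]
F [1,4,3,2]
H [1,4,3,2]
H [1,4,3,2]
H [1,4,3,2]
F [1,5,3,2]
H [1,5,3,2]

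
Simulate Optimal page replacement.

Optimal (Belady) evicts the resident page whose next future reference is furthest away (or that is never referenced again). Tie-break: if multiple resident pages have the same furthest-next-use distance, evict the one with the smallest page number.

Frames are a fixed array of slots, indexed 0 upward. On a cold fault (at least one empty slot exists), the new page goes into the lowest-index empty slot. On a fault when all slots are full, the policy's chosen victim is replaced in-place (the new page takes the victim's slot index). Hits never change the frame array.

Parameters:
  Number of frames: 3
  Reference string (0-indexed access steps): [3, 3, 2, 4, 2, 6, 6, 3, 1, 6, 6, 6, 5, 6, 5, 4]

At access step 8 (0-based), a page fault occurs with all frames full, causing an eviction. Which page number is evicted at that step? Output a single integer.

Step 0: ref 3 -> FAULT, frames=[3,-,-]
Step 1: ref 3 -> HIT, frames=[3,-,-]
Step 2: ref 2 -> FAULT, frames=[3,2,-]
Step 3: ref 4 -> FAULT, frames=[3,2,4]
Step 4: ref 2 -> HIT, frames=[3,2,4]
Step 5: ref 6 -> FAULT, evict 2, frames=[3,6,4]
Step 6: ref 6 -> HIT, frames=[3,6,4]
Step 7: ref 3 -> HIT, frames=[3,6,4]
Step 8: ref 1 -> FAULT, evict 3, frames=[1,6,4]
At step 8: evicted page 3

Answer: 3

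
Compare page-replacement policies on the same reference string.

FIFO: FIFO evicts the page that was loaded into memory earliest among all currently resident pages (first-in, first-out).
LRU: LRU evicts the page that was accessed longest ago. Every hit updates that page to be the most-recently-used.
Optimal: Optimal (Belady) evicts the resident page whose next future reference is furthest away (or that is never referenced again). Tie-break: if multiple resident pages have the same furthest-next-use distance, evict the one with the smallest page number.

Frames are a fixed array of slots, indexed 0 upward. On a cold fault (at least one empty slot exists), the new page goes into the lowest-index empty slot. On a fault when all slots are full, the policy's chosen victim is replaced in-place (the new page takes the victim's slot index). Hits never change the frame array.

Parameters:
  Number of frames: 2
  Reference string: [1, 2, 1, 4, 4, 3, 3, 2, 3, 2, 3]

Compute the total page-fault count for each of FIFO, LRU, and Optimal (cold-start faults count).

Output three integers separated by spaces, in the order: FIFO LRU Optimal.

--- FIFO ---
  step 0: ref 1 -> FAULT, frames=[1,-] (faults so far: 1)
  step 1: ref 2 -> FAULT, frames=[1,2] (faults so far: 2)
  step 2: ref 1 -> HIT, frames=[1,2] (faults so far: 2)
  step 3: ref 4 -> FAULT, evict 1, frames=[4,2] (faults so far: 3)
  step 4: ref 4 -> HIT, frames=[4,2] (faults so far: 3)
  step 5: ref 3 -> FAULT, evict 2, frames=[4,3] (faults so far: 4)
  step 6: ref 3 -> HIT, frames=[4,3] (faults so far: 4)
  step 7: ref 2 -> FAULT, evict 4, frames=[2,3] (faults so far: 5)
  step 8: ref 3 -> HIT, frames=[2,3] (faults so far: 5)
  step 9: ref 2 -> HIT, frames=[2,3] (faults so far: 5)
  step 10: ref 3 -> HIT, frames=[2,3] (faults so far: 5)
  FIFO total faults: 5
--- LRU ---
  step 0: ref 1 -> FAULT, frames=[1,-] (faults so far: 1)
  step 1: ref 2 -> FAULT, frames=[1,2] (faults so far: 2)
  step 2: ref 1 -> HIT, frames=[1,2] (faults so far: 2)
  step 3: ref 4 -> FAULT, evict 2, frames=[1,4] (faults so far: 3)
  step 4: ref 4 -> HIT, frames=[1,4] (faults so far: 3)
  step 5: ref 3 -> FAULT, evict 1, frames=[3,4] (faults so far: 4)
  step 6: ref 3 -> HIT, frames=[3,4] (faults so far: 4)
  step 7: ref 2 -> FAULT, evict 4, frames=[3,2] (faults so far: 5)
  step 8: ref 3 -> HIT, frames=[3,2] (faults so far: 5)
  step 9: ref 2 -> HIT, frames=[3,2] (faults so far: 5)
  step 10: ref 3 -> HIT, frames=[3,2] (faults so far: 5)
  LRU total faults: 5
--- Optimal ---
  step 0: ref 1 -> FAULT, frames=[1,-] (faults so far: 1)
  step 1: ref 2 -> FAULT, frames=[1,2] (faults so far: 2)
  step 2: ref 1 -> HIT, frames=[1,2] (faults so far: 2)
  step 3: ref 4 -> FAULT, evict 1, frames=[4,2] (faults so far: 3)
  step 4: ref 4 -> HIT, frames=[4,2] (faults so far: 3)
  step 5: ref 3 -> FAULT, evict 4, frames=[3,2] (faults so far: 4)
  step 6: ref 3 -> HIT, frames=[3,2] (faults so far: 4)
  step 7: ref 2 -> HIT, frames=[3,2] (faults so far: 4)
  step 8: ref 3 -> HIT, frames=[3,2] (faults so far: 4)
  step 9: ref 2 -> HIT, frames=[3,2] (faults so far: 4)
  step 10: ref 3 -> HIT, frames=[3,2] (faults so far: 4)
  Optimal total faults: 4

Answer: 5 5 4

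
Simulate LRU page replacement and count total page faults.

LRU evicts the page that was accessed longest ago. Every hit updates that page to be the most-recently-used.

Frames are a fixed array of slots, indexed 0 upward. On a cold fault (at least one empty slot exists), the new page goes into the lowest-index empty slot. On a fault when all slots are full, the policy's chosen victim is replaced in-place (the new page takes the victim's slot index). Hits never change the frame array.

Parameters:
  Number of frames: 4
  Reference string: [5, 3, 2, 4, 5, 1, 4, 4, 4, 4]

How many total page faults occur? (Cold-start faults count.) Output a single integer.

Answer: 5

Derivation:
Step 0: ref 5 → FAULT, frames=[5,-,-,-]
Step 1: ref 3 → FAULT, frames=[5,3,-,-]
Step 2: ref 2 → FAULT, frames=[5,3,2,-]
Step 3: ref 4 → FAULT, frames=[5,3,2,4]
Step 4: ref 5 → HIT, frames=[5,3,2,4]
Step 5: ref 1 → FAULT (evict 3), frames=[5,1,2,4]
Step 6: ref 4 → HIT, frames=[5,1,2,4]
Step 7: ref 4 → HIT, frames=[5,1,2,4]
Step 8: ref 4 → HIT, frames=[5,1,2,4]
Step 9: ref 4 → HIT, frames=[5,1,2,4]
Total faults: 5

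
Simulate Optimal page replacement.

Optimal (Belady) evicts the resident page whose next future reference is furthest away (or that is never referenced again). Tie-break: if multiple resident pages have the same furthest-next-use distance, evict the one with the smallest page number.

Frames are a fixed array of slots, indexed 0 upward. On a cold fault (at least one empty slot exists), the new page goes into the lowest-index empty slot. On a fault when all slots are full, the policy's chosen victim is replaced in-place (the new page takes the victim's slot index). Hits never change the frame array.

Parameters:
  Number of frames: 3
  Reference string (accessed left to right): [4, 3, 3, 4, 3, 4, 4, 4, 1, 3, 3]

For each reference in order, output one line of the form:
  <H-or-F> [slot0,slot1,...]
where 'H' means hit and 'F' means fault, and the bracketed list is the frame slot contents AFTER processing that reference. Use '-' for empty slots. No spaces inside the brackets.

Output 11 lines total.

F [4,-,-]
F [4,3,-]
H [4,3,-]
H [4,3,-]
H [4,3,-]
H [4,3,-]
H [4,3,-]
H [4,3,-]
F [4,3,1]
H [4,3,1]
H [4,3,1]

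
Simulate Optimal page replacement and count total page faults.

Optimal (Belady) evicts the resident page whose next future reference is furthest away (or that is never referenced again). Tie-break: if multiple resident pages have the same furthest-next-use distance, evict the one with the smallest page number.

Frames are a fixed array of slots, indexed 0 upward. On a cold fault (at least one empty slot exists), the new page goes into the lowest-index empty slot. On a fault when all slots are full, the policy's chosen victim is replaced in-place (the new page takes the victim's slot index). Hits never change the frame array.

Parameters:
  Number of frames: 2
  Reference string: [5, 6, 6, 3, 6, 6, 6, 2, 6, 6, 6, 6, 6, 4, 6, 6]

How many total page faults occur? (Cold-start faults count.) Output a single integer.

Answer: 5

Derivation:
Step 0: ref 5 → FAULT, frames=[5,-]
Step 1: ref 6 → FAULT, frames=[5,6]
Step 2: ref 6 → HIT, frames=[5,6]
Step 3: ref 3 → FAULT (evict 5), frames=[3,6]
Step 4: ref 6 → HIT, frames=[3,6]
Step 5: ref 6 → HIT, frames=[3,6]
Step 6: ref 6 → HIT, frames=[3,6]
Step 7: ref 2 → FAULT (evict 3), frames=[2,6]
Step 8: ref 6 → HIT, frames=[2,6]
Step 9: ref 6 → HIT, frames=[2,6]
Step 10: ref 6 → HIT, frames=[2,6]
Step 11: ref 6 → HIT, frames=[2,6]
Step 12: ref 6 → HIT, frames=[2,6]
Step 13: ref 4 → FAULT (evict 2), frames=[4,6]
Step 14: ref 6 → HIT, frames=[4,6]
Step 15: ref 6 → HIT, frames=[4,6]
Total faults: 5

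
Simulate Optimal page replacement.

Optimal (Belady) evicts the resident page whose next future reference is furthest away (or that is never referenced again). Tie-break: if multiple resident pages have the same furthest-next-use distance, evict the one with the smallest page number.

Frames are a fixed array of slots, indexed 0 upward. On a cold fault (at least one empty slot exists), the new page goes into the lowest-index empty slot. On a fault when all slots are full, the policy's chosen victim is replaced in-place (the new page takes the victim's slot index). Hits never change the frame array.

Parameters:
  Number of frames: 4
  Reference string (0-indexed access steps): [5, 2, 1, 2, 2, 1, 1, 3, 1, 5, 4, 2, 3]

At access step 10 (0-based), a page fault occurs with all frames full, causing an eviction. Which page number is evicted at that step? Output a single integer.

Step 0: ref 5 -> FAULT, frames=[5,-,-,-]
Step 1: ref 2 -> FAULT, frames=[5,2,-,-]
Step 2: ref 1 -> FAULT, frames=[5,2,1,-]
Step 3: ref 2 -> HIT, frames=[5,2,1,-]
Step 4: ref 2 -> HIT, frames=[5,2,1,-]
Step 5: ref 1 -> HIT, frames=[5,2,1,-]
Step 6: ref 1 -> HIT, frames=[5,2,1,-]
Step 7: ref 3 -> FAULT, frames=[5,2,1,3]
Step 8: ref 1 -> HIT, frames=[5,2,1,3]
Step 9: ref 5 -> HIT, frames=[5,2,1,3]
Step 10: ref 4 -> FAULT, evict 1, frames=[5,2,4,3]
At step 10: evicted page 1

Answer: 1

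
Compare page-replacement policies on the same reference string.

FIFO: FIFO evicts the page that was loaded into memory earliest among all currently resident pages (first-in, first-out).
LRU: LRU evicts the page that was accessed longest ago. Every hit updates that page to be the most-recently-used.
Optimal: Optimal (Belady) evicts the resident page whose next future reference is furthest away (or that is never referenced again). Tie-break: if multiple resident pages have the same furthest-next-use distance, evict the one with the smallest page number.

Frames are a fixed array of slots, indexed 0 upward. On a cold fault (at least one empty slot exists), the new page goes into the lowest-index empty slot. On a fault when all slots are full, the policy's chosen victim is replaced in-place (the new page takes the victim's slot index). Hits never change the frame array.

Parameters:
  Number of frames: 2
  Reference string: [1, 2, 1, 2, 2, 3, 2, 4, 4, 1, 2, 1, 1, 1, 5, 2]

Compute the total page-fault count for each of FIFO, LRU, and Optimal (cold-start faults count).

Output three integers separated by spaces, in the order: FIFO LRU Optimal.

--- FIFO ---
  step 0: ref 1 -> FAULT, frames=[1,-] (faults so far: 1)
  step 1: ref 2 -> FAULT, frames=[1,2] (faults so far: 2)
  step 2: ref 1 -> HIT, frames=[1,2] (faults so far: 2)
  step 3: ref 2 -> HIT, frames=[1,2] (faults so far: 2)
  step 4: ref 2 -> HIT, frames=[1,2] (faults so far: 2)
  step 5: ref 3 -> FAULT, evict 1, frames=[3,2] (faults so far: 3)
  step 6: ref 2 -> HIT, frames=[3,2] (faults so far: 3)
  step 7: ref 4 -> FAULT, evict 2, frames=[3,4] (faults so far: 4)
  step 8: ref 4 -> HIT, frames=[3,4] (faults so far: 4)
  step 9: ref 1 -> FAULT, evict 3, frames=[1,4] (faults so far: 5)
  step 10: ref 2 -> FAULT, evict 4, frames=[1,2] (faults so far: 6)
  step 11: ref 1 -> HIT, frames=[1,2] (faults so far: 6)
  step 12: ref 1 -> HIT, frames=[1,2] (faults so far: 6)
  step 13: ref 1 -> HIT, frames=[1,2] (faults so far: 6)
  step 14: ref 5 -> FAULT, evict 1, frames=[5,2] (faults so far: 7)
  step 15: ref 2 -> HIT, frames=[5,2] (faults so far: 7)
  FIFO total faults: 7
--- LRU ---
  step 0: ref 1 -> FAULT, frames=[1,-] (faults so far: 1)
  step 1: ref 2 -> FAULT, frames=[1,2] (faults so far: 2)
  step 2: ref 1 -> HIT, frames=[1,2] (faults so far: 2)
  step 3: ref 2 -> HIT, frames=[1,2] (faults so far: 2)
  step 4: ref 2 -> HIT, frames=[1,2] (faults so far: 2)
  step 5: ref 3 -> FAULT, evict 1, frames=[3,2] (faults so far: 3)
  step 6: ref 2 -> HIT, frames=[3,2] (faults so far: 3)
  step 7: ref 4 -> FAULT, evict 3, frames=[4,2] (faults so far: 4)
  step 8: ref 4 -> HIT, frames=[4,2] (faults so far: 4)
  step 9: ref 1 -> FAULT, evict 2, frames=[4,1] (faults so far: 5)
  step 10: ref 2 -> FAULT, evict 4, frames=[2,1] (faults so far: 6)
  step 11: ref 1 -> HIT, frames=[2,1] (faults so far: 6)
  step 12: ref 1 -> HIT, frames=[2,1] (faults so far: 6)
  step 13: ref 1 -> HIT, frames=[2,1] (faults so far: 6)
  step 14: ref 5 -> FAULT, evict 2, frames=[5,1] (faults so far: 7)
  step 15: ref 2 -> FAULT, evict 1, frames=[5,2] (faults so far: 8)
  LRU total faults: 8
--- Optimal ---
  step 0: ref 1 -> FAULT, frames=[1,-] (faults so far: 1)
  step 1: ref 2 -> FAULT, frames=[1,2] (faults so far: 2)
  step 2: ref 1 -> HIT, frames=[1,2] (faults so far: 2)
  step 3: ref 2 -> HIT, frames=[1,2] (faults so far: 2)
  step 4: ref 2 -> HIT, frames=[1,2] (faults so far: 2)
  step 5: ref 3 -> FAULT, evict 1, frames=[3,2] (faults so far: 3)
  step 6: ref 2 -> HIT, frames=[3,2] (faults so far: 3)
  step 7: ref 4 -> FAULT, evict 3, frames=[4,2] (faults so far: 4)
  step 8: ref 4 -> HIT, frames=[4,2] (faults so far: 4)
  step 9: ref 1 -> FAULT, evict 4, frames=[1,2] (faults so far: 5)
  step 10: ref 2 -> HIT, frames=[1,2] (faults so far: 5)
  step 11: ref 1 -> HIT, frames=[1,2] (faults so far: 5)
  step 12: ref 1 -> HIT, frames=[1,2] (faults so far: 5)
  step 13: ref 1 -> HIT, frames=[1,2] (faults so far: 5)
  step 14: ref 5 -> FAULT, evict 1, frames=[5,2] (faults so far: 6)
  step 15: ref 2 -> HIT, frames=[5,2] (faults so far: 6)
  Optimal total faults: 6

Answer: 7 8 6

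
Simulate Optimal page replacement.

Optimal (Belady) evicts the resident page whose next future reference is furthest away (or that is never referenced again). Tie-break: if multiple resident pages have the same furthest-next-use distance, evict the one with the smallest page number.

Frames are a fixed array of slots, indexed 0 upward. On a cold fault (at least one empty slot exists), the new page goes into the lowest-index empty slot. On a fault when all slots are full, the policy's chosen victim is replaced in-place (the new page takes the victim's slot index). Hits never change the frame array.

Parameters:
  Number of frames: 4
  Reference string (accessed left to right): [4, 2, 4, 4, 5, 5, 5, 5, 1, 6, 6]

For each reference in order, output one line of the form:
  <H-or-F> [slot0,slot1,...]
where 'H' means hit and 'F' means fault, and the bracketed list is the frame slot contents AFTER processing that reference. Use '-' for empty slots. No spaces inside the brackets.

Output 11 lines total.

F [4,-,-,-]
F [4,2,-,-]
H [4,2,-,-]
H [4,2,-,-]
F [4,2,5,-]
H [4,2,5,-]
H [4,2,5,-]
H [4,2,5,-]
F [4,2,5,1]
F [4,2,5,6]
H [4,2,5,6]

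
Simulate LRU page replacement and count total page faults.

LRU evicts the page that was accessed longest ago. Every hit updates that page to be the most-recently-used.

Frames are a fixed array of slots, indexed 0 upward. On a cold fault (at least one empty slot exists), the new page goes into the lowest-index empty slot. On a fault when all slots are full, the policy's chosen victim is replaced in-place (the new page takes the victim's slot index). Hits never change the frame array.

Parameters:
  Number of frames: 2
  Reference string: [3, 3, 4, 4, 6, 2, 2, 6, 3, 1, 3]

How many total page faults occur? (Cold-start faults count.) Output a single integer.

Step 0: ref 3 → FAULT, frames=[3,-]
Step 1: ref 3 → HIT, frames=[3,-]
Step 2: ref 4 → FAULT, frames=[3,4]
Step 3: ref 4 → HIT, frames=[3,4]
Step 4: ref 6 → FAULT (evict 3), frames=[6,4]
Step 5: ref 2 → FAULT (evict 4), frames=[6,2]
Step 6: ref 2 → HIT, frames=[6,2]
Step 7: ref 6 → HIT, frames=[6,2]
Step 8: ref 3 → FAULT (evict 2), frames=[6,3]
Step 9: ref 1 → FAULT (evict 6), frames=[1,3]
Step 10: ref 3 → HIT, frames=[1,3]
Total faults: 6

Answer: 6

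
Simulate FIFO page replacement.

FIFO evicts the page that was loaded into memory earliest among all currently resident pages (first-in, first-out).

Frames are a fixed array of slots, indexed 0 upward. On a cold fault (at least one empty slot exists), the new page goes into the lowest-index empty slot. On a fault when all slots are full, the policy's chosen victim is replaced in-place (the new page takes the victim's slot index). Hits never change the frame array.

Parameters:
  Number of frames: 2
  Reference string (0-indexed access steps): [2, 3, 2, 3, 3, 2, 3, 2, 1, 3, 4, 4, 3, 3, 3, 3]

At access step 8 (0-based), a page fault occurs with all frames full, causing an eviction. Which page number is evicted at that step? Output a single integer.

Step 0: ref 2 -> FAULT, frames=[2,-]
Step 1: ref 3 -> FAULT, frames=[2,3]
Step 2: ref 2 -> HIT, frames=[2,3]
Step 3: ref 3 -> HIT, frames=[2,3]
Step 4: ref 3 -> HIT, frames=[2,3]
Step 5: ref 2 -> HIT, frames=[2,3]
Step 6: ref 3 -> HIT, frames=[2,3]
Step 7: ref 2 -> HIT, frames=[2,3]
Step 8: ref 1 -> FAULT, evict 2, frames=[1,3]
At step 8: evicted page 2

Answer: 2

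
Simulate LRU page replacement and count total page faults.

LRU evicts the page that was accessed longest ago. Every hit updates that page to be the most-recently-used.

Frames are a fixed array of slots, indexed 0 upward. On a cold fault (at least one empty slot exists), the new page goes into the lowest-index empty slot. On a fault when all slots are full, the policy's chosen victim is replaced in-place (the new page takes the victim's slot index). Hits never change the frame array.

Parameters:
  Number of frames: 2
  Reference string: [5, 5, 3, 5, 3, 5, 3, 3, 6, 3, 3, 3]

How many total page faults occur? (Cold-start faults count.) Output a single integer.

Step 0: ref 5 → FAULT, frames=[5,-]
Step 1: ref 5 → HIT, frames=[5,-]
Step 2: ref 3 → FAULT, frames=[5,3]
Step 3: ref 5 → HIT, frames=[5,3]
Step 4: ref 3 → HIT, frames=[5,3]
Step 5: ref 5 → HIT, frames=[5,3]
Step 6: ref 3 → HIT, frames=[5,3]
Step 7: ref 3 → HIT, frames=[5,3]
Step 8: ref 6 → FAULT (evict 5), frames=[6,3]
Step 9: ref 3 → HIT, frames=[6,3]
Step 10: ref 3 → HIT, frames=[6,3]
Step 11: ref 3 → HIT, frames=[6,3]
Total faults: 3

Answer: 3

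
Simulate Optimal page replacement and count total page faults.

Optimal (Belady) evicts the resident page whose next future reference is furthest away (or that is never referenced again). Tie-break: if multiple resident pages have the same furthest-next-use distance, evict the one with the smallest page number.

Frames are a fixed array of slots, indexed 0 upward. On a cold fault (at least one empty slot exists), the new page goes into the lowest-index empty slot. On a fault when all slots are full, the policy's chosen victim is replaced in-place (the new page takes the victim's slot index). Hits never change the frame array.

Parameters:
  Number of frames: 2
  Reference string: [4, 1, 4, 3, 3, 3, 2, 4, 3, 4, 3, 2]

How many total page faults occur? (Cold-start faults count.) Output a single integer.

Answer: 6

Derivation:
Step 0: ref 4 → FAULT, frames=[4,-]
Step 1: ref 1 → FAULT, frames=[4,1]
Step 2: ref 4 → HIT, frames=[4,1]
Step 3: ref 3 → FAULT (evict 1), frames=[4,3]
Step 4: ref 3 → HIT, frames=[4,3]
Step 5: ref 3 → HIT, frames=[4,3]
Step 6: ref 2 → FAULT (evict 3), frames=[4,2]
Step 7: ref 4 → HIT, frames=[4,2]
Step 8: ref 3 → FAULT (evict 2), frames=[4,3]
Step 9: ref 4 → HIT, frames=[4,3]
Step 10: ref 3 → HIT, frames=[4,3]
Step 11: ref 2 → FAULT (evict 3), frames=[4,2]
Total faults: 6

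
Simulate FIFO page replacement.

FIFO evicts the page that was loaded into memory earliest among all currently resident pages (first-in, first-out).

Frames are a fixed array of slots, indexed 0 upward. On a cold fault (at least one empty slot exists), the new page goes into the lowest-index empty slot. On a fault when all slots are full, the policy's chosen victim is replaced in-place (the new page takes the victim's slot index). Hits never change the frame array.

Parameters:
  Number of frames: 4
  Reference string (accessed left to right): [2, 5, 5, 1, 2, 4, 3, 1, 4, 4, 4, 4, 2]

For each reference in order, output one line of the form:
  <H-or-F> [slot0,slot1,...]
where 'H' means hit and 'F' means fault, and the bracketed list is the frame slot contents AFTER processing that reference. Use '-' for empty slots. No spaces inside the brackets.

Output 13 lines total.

F [2,-,-,-]
F [2,5,-,-]
H [2,5,-,-]
F [2,5,1,-]
H [2,5,1,-]
F [2,5,1,4]
F [3,5,1,4]
H [3,5,1,4]
H [3,5,1,4]
H [3,5,1,4]
H [3,5,1,4]
H [3,5,1,4]
F [3,2,1,4]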